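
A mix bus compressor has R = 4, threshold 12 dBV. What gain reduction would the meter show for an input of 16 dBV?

3 dB

Overshoot = 16 − 12 = 4 dB.
After 4:1 compression the overshoot becomes 4/4 = 1 dB.
So the signal is attenuated by 4 − 1 = 3 dB.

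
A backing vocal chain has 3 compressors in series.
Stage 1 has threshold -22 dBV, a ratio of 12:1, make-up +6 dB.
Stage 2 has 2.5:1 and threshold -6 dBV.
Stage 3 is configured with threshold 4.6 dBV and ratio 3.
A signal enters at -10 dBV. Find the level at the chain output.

-15 dBV

Stage 1: overshoot 12 dB → 12/12 = 1 dB → -21 dBV; +6 dB make-up → -15 dBV.
Stage 2: below threshold (-15 ≤ -6); passes unchanged; output -15 dBV.
Stage 3: below threshold (-15 ≤ 4.6); passes unchanged; output -15 dBV.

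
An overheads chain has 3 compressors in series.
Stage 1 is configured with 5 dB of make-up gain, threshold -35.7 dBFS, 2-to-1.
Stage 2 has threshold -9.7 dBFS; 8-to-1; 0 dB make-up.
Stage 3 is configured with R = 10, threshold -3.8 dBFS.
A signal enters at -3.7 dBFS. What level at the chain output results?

Stage 1: 32 dB above -35.7 dBFS, reduced 2:1 to 16 dB above → -19.7 dBFS; +5 dB make-up → -14.7 dBFS.
Stage 2: -14.7 dBFS is at or below the -9.7 dBFS threshold — no compression; output -14.7 dBFS.
Stage 3: below threshold (-14.7 ≤ -3.8); passes unchanged; output -14.7 dBFS.

-14.7 dBFS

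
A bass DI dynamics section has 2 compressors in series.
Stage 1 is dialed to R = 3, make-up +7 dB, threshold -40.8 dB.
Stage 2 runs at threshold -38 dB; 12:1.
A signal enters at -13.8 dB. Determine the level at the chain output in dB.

-36.9 dB

Stage 1: 27 dB above -40.8 dB, reduced 3:1 to 9 dB above → -31.8 dB; +7 dB make-up → -24.8 dB.
Stage 2: overshoot 13.2 dB → 13.2/12 = 1.1 dB → -36.9 dB.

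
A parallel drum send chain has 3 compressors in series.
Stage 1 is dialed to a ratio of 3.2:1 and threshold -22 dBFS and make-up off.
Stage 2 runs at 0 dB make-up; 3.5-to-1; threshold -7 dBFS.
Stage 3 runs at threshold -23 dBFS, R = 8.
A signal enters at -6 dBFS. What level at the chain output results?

-22.25 dBFS

Stage 1: 16 dB above -22 dBFS, reduced 3.2:1 to 5 dB above → -17 dBFS.
Stage 2: -17 dBFS is at or below the -7 dBFS threshold — no compression; output -17 dBFS.
Stage 3: overshoot 6 dB → 6/8 = 0.75 dB → -22.25 dBFS.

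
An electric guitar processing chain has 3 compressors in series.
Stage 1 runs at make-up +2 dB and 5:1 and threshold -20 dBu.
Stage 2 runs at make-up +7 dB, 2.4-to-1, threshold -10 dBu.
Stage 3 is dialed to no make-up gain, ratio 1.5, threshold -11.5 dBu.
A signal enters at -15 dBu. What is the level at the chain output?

Stage 1: overshoot 5 dB → 5/5 = 1 dB → -19 dBu; +2 dB make-up → -17 dBu.
Stage 2: -17 dBu ≤ -10 dBu, so stage 2 doesn't engage; make-up brings it to -10 dBu.
Stage 3: overshoot 1.5 dB → 1.5/1.5 = 1 dB → -10.5 dBu.

-10.5 dBu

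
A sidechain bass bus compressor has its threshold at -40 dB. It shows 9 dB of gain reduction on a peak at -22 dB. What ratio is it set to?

2:1

Input overshoot = -22 − (-40) = 18 dB.
Output overshoot = 18 − 9 = 9 dB.
Ratio = input overshoot / output overshoot = 18 / 9 = 2.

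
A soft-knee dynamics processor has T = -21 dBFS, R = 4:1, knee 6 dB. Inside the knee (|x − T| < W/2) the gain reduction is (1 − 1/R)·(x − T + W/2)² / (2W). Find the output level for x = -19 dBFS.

-20.5625 dBFS

x − T + W/2 = -19 − (-21) + 3 = 5.
GR = (1 − 1/4) × 5² / 12 = 0.75 × 25 / 12 = 1.5625 dB.
Output = -19 − 1.5625 = -20.5625 dBFS.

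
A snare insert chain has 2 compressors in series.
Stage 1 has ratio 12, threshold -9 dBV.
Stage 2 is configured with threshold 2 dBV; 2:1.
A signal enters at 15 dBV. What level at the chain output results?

-7 dBV

Stage 1: 15 dBV is 24 dB over -9 dBV; at 12:1 that becomes 2 dB over, giving -7 dBV.
Stage 2: below threshold (-7 ≤ 2); passes unchanged; output -7 dBV.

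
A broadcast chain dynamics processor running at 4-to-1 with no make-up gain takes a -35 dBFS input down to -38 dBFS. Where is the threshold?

Gain reduction = -35 − (-38) = 3 dB; output overshoot = GR / (R − 1) = 3 / 3 = 1 dB.
Threshold = output − output overshoot = -38 − 1 = -39 dBFS.

-39 dBFS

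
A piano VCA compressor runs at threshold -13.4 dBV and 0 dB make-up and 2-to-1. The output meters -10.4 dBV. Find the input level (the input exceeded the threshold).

Post-compression overshoot = -10.4 − (-13.4) = 3 dB.
Undo the ratio: input overshoot = 3 × 2 = 6 dB, giving input = -7.4 dBV.

-7.4 dBV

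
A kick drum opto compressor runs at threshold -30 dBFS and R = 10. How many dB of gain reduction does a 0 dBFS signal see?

27 dB

0 dBFS exceeds the threshold by 30 dB.
At 10:1, output sits 30/10 = 3 dB above threshold.
So the signal is attenuated by 30 − 3 = 27 dB.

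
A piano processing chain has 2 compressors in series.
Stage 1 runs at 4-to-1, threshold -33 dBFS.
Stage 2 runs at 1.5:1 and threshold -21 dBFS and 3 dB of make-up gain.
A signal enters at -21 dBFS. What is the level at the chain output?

Stage 1: -21 dBFS is 12 dB over -33 dBFS; at 4:1 that becomes 3 dB over, giving -30 dBFS.
Stage 2: below threshold (-30 ≤ -21); passes unchanged; make-up brings it to -27 dBFS.

-27 dBFS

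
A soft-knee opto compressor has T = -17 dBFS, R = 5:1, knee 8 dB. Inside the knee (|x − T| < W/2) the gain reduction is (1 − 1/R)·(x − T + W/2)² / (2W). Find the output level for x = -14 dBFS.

x − T + W/2 = -14 − (-17) + 4 = 7.
GR = (1 − 1/5) × 7² / 16 = 0.8 × 49 / 16 = 2.45 dB.
Output = -14 − 2.45 = -16.45 dBFS.

-16.45 dBFS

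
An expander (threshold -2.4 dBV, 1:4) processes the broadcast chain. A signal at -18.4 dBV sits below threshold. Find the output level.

-66.4 dBV

The input is 16 dB below the -2.4 dBV threshold.
A 1:4 expander multiplies undershoot by 4: 16 × 4 = 64 dB below threshold.
Output = -2.4 − 64 = -66.4 dBV.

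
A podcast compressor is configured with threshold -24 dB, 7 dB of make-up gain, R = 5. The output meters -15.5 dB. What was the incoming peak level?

Stripping the +7 dB make-up gives -22.5 dB at the gain stage.
The compressed level sits -22.5 − (-24) = 1.5 dB over threshold.
Input overshoot = R × output overshoot = 7.5 dB → input = -24 + 7.5 = -16.5 dB.

-16.5 dB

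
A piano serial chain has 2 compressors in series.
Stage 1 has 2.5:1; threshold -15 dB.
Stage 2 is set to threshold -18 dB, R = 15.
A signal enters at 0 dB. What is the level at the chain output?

-17.4 dB

Stage 1: 15 dB above -15 dB, reduced 2.5:1 to 6 dB above → -9 dB.
Stage 2: overshoot 9 dB → 9/15 = 0.6 dB → -17.4 dB.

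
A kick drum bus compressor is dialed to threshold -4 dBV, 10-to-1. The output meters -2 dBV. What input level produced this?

That's 2 dB above the -4 dBV threshold.
Input overshoot = R × output overshoot = 20 dB → input = -4 + 20 = 16 dBV.

16 dBV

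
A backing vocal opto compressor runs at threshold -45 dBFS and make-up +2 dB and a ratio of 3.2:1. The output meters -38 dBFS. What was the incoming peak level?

Stripping the +2 dB make-up gives -40 dBFS at the gain stage.
That's 5 dB above the -45 dBFS threshold.
Before 3.2:1 compression the overshoot was 5 × 3.2 = 16 dB, so input = -45 + 16 = -29 dBFS.

-29 dBFS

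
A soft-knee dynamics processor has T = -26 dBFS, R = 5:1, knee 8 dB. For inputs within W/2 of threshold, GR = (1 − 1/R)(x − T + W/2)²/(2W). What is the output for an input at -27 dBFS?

x − T + W/2 = -27 − (-26) + 4 = 3.
GR = (1 − 1/5) × 3² / 16 = 0.8 × 9 / 16 = 0.45 dB.
Output = -27 − 0.45 = -27.45 dBFS.

-27.45 dBFS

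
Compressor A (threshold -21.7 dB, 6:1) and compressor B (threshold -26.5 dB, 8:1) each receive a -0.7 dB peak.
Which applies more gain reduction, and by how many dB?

B, by 5.075 dB

A: GR = 21 − 21/6 = 17.5 dB.
B: GR = 25.8 − 25.8/8 = 22.575 dB.
Difference: 5.075 dB in favour of B.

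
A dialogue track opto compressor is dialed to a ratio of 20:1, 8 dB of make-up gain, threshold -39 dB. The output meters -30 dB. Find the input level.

Before make-up, the level was -30 − 8 = -38 dB.
That's 1 dB above the -39 dB threshold.
Input overshoot = R × output overshoot = 20 dB → input = -39 + 20 = -19 dB.

-19 dB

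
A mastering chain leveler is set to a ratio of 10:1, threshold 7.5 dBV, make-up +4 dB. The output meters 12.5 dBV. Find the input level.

Remove make-up: 12.5 − 4 = 8.5 dBV.
That's 1 dB above the 7.5 dBV threshold.
Input overshoot = R × output overshoot = 10 dB → input = 7.5 + 10 = 17.5 dBV.

17.5 dBV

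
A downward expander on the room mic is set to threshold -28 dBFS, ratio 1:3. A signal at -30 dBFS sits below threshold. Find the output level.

-34 dBFS

The input is 2 dB below the -28 dBFS threshold.
A 1:3 expander multiplies undershoot by 3: 2 × 3 = 6 dB below threshold.
Output = -28 − 6 = -34 dBFS.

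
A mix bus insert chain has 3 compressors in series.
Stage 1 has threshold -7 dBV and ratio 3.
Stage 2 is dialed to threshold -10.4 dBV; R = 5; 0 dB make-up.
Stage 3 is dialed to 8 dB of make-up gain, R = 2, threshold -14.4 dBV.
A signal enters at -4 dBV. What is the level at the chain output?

Stage 1: 3 dB above -7 dBV, reduced 3:1 to 1 dB above → -6 dBV.
Stage 2: -6 dBV is 4.4 dB over -10.4 dBV; at 5:1 that becomes 0.88 dB over, giving -9.52 dBV.
Stage 3: overshoot 4.88 dB → 4.88/2 = 2.44 dB → -11.96 dBV; +8 dB make-up → -3.96 dBV.

-3.96 dBV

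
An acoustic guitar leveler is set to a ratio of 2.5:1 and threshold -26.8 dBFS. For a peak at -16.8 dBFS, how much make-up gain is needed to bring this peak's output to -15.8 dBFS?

Without make-up, output = threshold + overshoot/2.5 = -26.8 + 4 = -22.8 dBFS.
Gap to target: 7 dB.

7 dB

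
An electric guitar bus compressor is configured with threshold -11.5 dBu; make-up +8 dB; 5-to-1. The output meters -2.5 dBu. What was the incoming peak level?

Stripping the +8 dB make-up gives -10.5 dBu at the gain stage.
That's 1 dB above the -11.5 dBu threshold.
Undo the ratio: input overshoot = 1 × 5 = 5 dB, giving input = -6.5 dBu.

-6.5 dBu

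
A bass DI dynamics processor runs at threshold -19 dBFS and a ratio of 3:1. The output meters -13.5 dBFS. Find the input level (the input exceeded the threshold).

-2.5 dBFS

That's 5.5 dB above the -19 dBFS threshold.
Undo the ratio: input overshoot = 5.5 × 3 = 16.5 dB, giving input = -2.5 dBFS.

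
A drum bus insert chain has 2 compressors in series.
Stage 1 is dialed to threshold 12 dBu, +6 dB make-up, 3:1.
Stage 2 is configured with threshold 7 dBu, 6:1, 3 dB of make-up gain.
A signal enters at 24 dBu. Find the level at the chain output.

Stage 1: 12 dB above 12 dBu, reduced 3:1 to 4 dB above → 16 dBu; +6 dB make-up → 22 dBu.
Stage 2: 15 dB above 7 dBu, reduced 6:1 to 2.5 dB above → 9.5 dBu; +3 dB make-up → 12.5 dBu.

12.5 dBu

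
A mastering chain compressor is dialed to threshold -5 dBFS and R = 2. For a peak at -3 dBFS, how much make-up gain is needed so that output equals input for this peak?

1 dB

The peak compresses to -5 + 2/2 = -4 dBFS.
To reach -3 dBFS requires -3 − (-4) = 1 dB of make-up.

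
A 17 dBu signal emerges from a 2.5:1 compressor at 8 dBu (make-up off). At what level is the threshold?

2 dBu

Let T be the threshold. Output overshoot = (input overshoot)/R, so 8 − T = (17 − T)/2.5.
2.5·(8 − T) = 17 − T → 1.5·T = 20 − 17 = 3.
T = 3/1.5 = 2 dBu.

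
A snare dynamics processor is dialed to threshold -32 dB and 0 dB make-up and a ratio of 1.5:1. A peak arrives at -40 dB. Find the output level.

-40 dB

-40 dB is 8 dB below the -32 dB threshold, so no gain reduction is applied.
Output = input = -40 dB.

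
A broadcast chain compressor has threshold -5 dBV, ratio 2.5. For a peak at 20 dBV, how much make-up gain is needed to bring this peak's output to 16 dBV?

11 dB

The peak compresses to -5 + 25/2.5 = 5 dBV.
To reach 16 dBV requires 16 − 5 = 11 dB of make-up.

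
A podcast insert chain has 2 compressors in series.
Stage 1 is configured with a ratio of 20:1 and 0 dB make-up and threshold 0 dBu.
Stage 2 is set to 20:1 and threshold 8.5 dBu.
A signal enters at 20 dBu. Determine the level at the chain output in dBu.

Stage 1: overshoot 20 dB → 20/20 = 1 dB → 1 dBu.
Stage 2: 1 dBu is at or below the 8.5 dBu threshold — no compression; output 1 dBu.

1 dBu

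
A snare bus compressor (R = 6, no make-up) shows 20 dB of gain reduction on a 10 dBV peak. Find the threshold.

Gain reduction = 10 − (-10) = 20 dB; output overshoot = GR / (R − 1) = 20 / 5 = 4 dB.
Threshold = output − output overshoot = -10 − 4 = -14 dBV.

-14 dBV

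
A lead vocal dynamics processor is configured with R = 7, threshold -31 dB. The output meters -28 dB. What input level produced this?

The compressed level sits -28 − (-31) = 3 dB over threshold.
Undo the ratio: input overshoot = 3 × 7 = 21 dB, giving input = -10 dB.

-10 dB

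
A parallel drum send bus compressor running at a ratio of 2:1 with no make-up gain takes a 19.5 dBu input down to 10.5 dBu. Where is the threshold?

Gain reduction = 19.5 − 10.5 = 9 dB; output overshoot = GR / (R − 1) = 9 / 1 = 9 dB.
Threshold = output − output overshoot = 10.5 − 9 = 1.5 dBu.

1.5 dBu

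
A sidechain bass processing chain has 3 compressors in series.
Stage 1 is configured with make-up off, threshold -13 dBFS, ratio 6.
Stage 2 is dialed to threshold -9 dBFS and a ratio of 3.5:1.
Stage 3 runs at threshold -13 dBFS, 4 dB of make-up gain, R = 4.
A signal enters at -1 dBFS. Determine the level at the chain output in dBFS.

Stage 1: 12 dB above -13 dBFS, reduced 6:1 to 2 dB above → -11 dBFS.
Stage 2: -11 dBFS is at or below the -9 dBFS threshold — no compression; output -11 dBFS.
Stage 3: 2 dB above -13 dBFS, reduced 4:1 to 0.5 dB above → -12.5 dBFS; +4 dB make-up → -8.5 dBFS.

-8.5 dBFS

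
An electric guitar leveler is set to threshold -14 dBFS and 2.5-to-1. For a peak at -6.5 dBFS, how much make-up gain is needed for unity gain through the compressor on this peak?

The peak compresses to -14 + 7.5/2.5 = -11 dBFS.
To reach -6.5 dBFS requires -6.5 − (-11) = 4.5 dB of make-up.

4.5 dB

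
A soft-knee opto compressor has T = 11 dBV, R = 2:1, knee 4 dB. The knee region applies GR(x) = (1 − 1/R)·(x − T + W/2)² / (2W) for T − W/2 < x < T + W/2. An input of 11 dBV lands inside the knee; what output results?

10.75 dBV

x − T + W/2 = 11 − 11 + 2 = 2.
GR = (1 − 1/2) × 2² / 8 = 0.5 × 4 / 8 = 0.25 dB.
Output = 11 − 0.25 = 10.75 dBV.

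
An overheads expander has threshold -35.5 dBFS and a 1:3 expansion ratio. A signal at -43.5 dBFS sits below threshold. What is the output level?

The input is 8 dB below the -35.5 dBFS threshold.
A 1:3 expander multiplies undershoot by 3: 8 × 3 = 24 dB below threshold.
Output = -35.5 − 24 = -59.5 dBFS.

-59.5 dBFS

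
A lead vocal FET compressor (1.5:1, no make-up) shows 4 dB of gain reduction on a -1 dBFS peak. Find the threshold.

-13 dBFS

Gain reduction = -1 − (-5) = 4 dB; output overshoot = GR / (R − 1) = 4 / 0.5 = 8 dB.
Threshold = output − output overshoot = -5 − 8 = -13 dBFS.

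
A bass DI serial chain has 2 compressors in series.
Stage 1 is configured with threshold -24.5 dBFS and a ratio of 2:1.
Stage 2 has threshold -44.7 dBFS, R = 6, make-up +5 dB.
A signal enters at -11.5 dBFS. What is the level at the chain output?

-35.25 dBFS

Stage 1: -11.5 dBFS is 13 dB over -24.5 dBFS; at 2:1 that becomes 6.5 dB over, giving -18 dBFS.
Stage 2: 26.7 dB above -44.7 dBFS, reduced 6:1 to 4.45 dB above → -40.25 dBFS; +5 dB make-up → -35.25 dBFS.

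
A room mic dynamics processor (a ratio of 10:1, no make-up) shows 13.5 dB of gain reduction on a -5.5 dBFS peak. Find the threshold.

Gain reduction = -5.5 − (-19) = 13.5 dB; output overshoot = GR / (R − 1) = 13.5 / 9 = 1.5 dB.
Threshold = output − output overshoot = -19 − 1.5 = -20.5 dBFS.

-20.5 dBFS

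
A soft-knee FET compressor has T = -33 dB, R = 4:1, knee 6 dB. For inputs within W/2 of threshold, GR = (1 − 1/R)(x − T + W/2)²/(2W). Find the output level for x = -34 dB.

x − T + W/2 = -34 − (-33) + 3 = 2.
GR = (1 − 1/4) × 2² / 12 = 0.75 × 4 / 12 = 0.25 dB.
Output = -34 − 0.25 = -34.25 dB.

-34.25 dB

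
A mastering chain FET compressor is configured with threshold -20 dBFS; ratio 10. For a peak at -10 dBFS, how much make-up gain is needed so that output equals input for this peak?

Overshoot 10 dB → 10/10 = 1 dB after compression, so the compressed level is -20 + 1 = -19 dBFS.
Make-up = target − compressed = -10 − (-19) = 9 dB.

9 dB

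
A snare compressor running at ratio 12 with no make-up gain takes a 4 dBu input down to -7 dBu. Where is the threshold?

Let T be the threshold. Output overshoot = (input overshoot)/R, so -7 − T = (4 − T)/12.
12·(-7 − T) = 4 − T → 11·T = -84 − 4 = -88.
T = -88/11 = -8 dBu.

-8 dBu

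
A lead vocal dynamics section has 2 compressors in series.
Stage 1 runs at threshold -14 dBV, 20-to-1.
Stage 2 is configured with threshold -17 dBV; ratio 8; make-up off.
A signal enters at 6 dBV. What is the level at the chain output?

Stage 1: 20 dB above -14 dBV, reduced 20:1 to 1 dB above → -13 dBV.
Stage 2: 4 dB above -17 dBV, reduced 8:1 to 0.5 dB above → -16.5 dBV.

-16.5 dBV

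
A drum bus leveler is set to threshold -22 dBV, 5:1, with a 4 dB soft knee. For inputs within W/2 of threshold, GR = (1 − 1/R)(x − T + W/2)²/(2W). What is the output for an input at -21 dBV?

x − T + W/2 = -21 − (-22) + 2 = 3.
GR = (1 − 1/5) × 3² / 8 = 0.8 × 9 / 8 = 0.9 dB.
Output = -21 − 0.9 = -21.9 dBV.

-21.9 dBV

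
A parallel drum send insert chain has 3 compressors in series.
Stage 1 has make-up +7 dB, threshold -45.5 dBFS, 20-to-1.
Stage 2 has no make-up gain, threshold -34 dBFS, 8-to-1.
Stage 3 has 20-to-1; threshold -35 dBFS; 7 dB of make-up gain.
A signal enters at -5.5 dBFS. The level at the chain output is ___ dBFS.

Stage 1: 40 dB above -45.5 dBFS, reduced 20:1 to 2 dB above → -43.5 dBFS; +7 dB make-up → -36.5 dBFS.
Stage 2: -36.5 dBFS is at or below the -34 dBFS threshold — no compression; output -36.5 dBFS.
Stage 3: -36.5 dBFS is at or below the -35 dBFS threshold — no compression; make-up brings it to -29.5 dBFS.

-29.5 dBFS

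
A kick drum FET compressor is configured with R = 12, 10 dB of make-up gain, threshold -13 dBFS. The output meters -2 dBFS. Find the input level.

Before make-up, the level was -2 − 10 = -12 dBFS.
That's 1 dB above the -13 dBFS threshold.
Input overshoot = R × output overshoot = 12 dB → input = -13 + 12 = -1 dBFS.

-1 dBFS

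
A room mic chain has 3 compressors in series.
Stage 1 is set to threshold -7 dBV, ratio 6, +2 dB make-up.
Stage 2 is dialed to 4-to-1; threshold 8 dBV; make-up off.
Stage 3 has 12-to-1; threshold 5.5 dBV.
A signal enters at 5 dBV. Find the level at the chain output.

-3 dBV

Stage 1: 5 dBV is 12 dB over -7 dBV; at 6:1 that becomes 2 dB over, giving -5 dBV; +2 dB make-up → -3 dBV.
Stage 2: -3 dBV is at or below the 8 dBV threshold — no compression; output -3 dBV.
Stage 3: -3 dBV ≤ 5.5 dBV, so stage 3 doesn't engage; output -3 dBV.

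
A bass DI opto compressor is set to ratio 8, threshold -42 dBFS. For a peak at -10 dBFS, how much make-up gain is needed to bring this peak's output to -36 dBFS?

Without make-up, output = threshold + overshoot/8 = -42 + 4 = -38 dBFS.
Gap to target: 2 dB.

2 dB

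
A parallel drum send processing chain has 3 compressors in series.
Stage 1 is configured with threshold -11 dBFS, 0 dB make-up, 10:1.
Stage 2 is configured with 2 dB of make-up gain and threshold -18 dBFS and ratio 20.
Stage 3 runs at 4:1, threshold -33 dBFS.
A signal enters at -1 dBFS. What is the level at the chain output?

-28.65 dBFS

Stage 1: -1 dBFS is 10 dB over -11 dBFS; at 10:1 that becomes 1 dB over, giving -10 dBFS.
Stage 2: -10 dBFS is 8 dB over -18 dBFS; at 20:1 that becomes 0.4 dB over, giving -17.6 dBFS; +2 dB make-up → -15.6 dBFS.
Stage 3: 17.4 dB above -33 dBFS, reduced 4:1 to 4.35 dB above → -28.65 dBFS.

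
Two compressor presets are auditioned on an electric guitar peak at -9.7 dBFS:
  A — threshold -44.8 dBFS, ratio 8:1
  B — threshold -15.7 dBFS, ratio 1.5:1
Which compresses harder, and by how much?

A, by 28.7125 dB

A: overshoot 35.1 dB → output overshoot 4.3875 dB → GR 30.7125 dB.
B: overshoot 6 dB → output overshoot 4 dB → GR 2 dB.
Difference: 28.7125 dB in favour of A.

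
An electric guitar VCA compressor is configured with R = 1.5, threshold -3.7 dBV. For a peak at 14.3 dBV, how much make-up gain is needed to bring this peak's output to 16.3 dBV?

8 dB

Without make-up, output = threshold + overshoot/1.5 = -3.7 + 12 = 8.3 dBV.
Gap to target: 8 dB.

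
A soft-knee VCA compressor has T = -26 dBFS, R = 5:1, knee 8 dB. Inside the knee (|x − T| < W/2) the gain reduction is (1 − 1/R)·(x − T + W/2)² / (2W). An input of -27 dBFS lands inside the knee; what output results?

-27.45 dBFS

x − T + W/2 = -27 − (-26) + 4 = 3.
GR = (1 − 1/5) × 3² / 16 = 0.8 × 9 / 16 = 0.45 dB.
Output = -27 − 0.45 = -27.45 dBFS.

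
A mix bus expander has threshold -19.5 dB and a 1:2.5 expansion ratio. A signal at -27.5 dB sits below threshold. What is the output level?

-39.5 dB

Below threshold, a 1:2.5 expander applies gain = (2.5−1)×(T − x) of attenuation.
(2.5−1) × 8 = 12 dB, so output = -27.5 − 12 = -39.5 dB.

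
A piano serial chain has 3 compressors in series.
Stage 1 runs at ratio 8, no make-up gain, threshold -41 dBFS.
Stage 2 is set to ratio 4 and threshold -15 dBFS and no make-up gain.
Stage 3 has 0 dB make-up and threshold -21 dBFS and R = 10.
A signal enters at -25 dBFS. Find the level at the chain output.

Stage 1: overshoot 16 dB → 16/8 = 2 dB → -39 dBFS.
Stage 2: below threshold (-39 ≤ -15); passes unchanged; output -39 dBFS.
Stage 3: below threshold (-39 ≤ -21); passes unchanged; output -39 dBFS.

-39 dBFS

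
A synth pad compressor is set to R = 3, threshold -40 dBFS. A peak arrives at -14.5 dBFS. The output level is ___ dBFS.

Overshoot: -14.5 − (-40) = 25.5 dB.
The 25.5 dB excess becomes 8.5 dB after 3:1 reduction.
Output = -40 + 8.5 = -31.5 dBFS.

-31.5 dBFS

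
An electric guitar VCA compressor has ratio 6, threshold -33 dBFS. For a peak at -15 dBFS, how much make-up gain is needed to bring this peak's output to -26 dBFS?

4 dB

Without make-up, output = threshold + overshoot/6 = -33 + 3 = -30 dBFS.
Gap to target: 4 dB.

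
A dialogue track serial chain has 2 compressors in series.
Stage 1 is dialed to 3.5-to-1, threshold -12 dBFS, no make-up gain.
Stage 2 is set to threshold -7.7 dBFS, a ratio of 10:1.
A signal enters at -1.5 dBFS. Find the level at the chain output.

Stage 1: 10.5 dB above -12 dBFS, reduced 3.5:1 to 3 dB above → -9 dBFS.
Stage 2: below threshold (-9 ≤ -7.7); passes unchanged; output -9 dBFS.

-9 dBFS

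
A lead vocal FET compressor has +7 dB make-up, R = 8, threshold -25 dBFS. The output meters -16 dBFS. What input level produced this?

-9 dBFS

Before make-up, the level was -16 − 7 = -23 dBFS.
The compressed level sits -23 − (-25) = 2 dB over threshold.
Before 8:1 compression the overshoot was 2 × 8 = 16 dB, so input = -25 + 16 = -9 dBFS.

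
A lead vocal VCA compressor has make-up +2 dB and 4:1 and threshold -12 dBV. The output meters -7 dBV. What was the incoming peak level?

Stripping the +2 dB make-up gives -9 dBV at the gain stage.
The compressed level sits -9 − (-12) = 3 dB over threshold.
Input overshoot = R × output overshoot = 12 dB → input = -12 + 12 = 0 dBV.

0 dBV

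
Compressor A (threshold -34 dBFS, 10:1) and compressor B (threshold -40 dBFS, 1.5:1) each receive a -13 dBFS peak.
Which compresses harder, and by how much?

A, by 9.9 dB

A: overshoot 21 dB → output overshoot 2.1 dB → GR 18.9 dB.
B: overshoot 27 dB → output overshoot 18 dB → GR 9 dB.
A reduces 9.9 dB more.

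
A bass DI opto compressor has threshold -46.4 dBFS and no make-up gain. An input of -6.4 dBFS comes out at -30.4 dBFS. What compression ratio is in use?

Input overshoot = -6.4 − (-46.4) = 40 dB; output overshoot = -30.4 − (-46.4) = 16 dB.
Ratio = 40 / 16 = 2.5.

2.5:1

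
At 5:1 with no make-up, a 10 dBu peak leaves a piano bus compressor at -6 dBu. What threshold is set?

-10 dBu

Let T be the threshold. Output overshoot = (input overshoot)/R, so -6 − T = (10 − T)/5.
5·(-6 − T) = 10 − T → 4·T = -30 − 10 = -40.
T = -40/4 = -10 dBu.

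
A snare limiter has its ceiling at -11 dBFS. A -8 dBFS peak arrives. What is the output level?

-11 dBFS

The limiter clamps the peak to its -11 dBFS ceiling.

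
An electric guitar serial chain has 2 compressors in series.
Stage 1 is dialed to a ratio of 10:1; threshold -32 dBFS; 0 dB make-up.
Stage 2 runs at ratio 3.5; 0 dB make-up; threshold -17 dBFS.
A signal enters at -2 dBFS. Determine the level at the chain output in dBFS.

-29 dBFS

Stage 1: -2 dBFS is 30 dB over -32 dBFS; at 10:1 that becomes 3 dB over, giving -29 dBFS.
Stage 2: below threshold (-29 ≤ -17); passes unchanged; output -29 dBFS.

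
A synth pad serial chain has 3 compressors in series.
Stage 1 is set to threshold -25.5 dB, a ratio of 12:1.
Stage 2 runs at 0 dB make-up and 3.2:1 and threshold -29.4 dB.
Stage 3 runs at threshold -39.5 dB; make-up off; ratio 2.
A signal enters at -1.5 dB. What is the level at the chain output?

Stage 1: -1.5 dB is 24 dB over -25.5 dB; at 12:1 that becomes 2 dB over, giving -23.5 dB.
Stage 2: overshoot 5.9 dB → 5.9/3.2 = 1.84375 dB → -27.55625 dB.
Stage 3: overshoot 11.94375 dB → 11.94375/2 = 5.971875 dB → -33.528125 dB.

-33.528125 dB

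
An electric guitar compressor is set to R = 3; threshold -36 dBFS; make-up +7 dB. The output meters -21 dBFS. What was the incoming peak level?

-12 dBFS

Before make-up, the level was -21 − 7 = -28 dBFS.
Post-compression overshoot = -28 − (-36) = 8 dB.
Before 3:1 compression the overshoot was 8 × 3 = 24 dB, so input = -36 + 24 = -12 dBFS.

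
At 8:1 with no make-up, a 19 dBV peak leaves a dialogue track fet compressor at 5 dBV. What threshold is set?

Gain reduction = 19 − 5 = 14 dB; output overshoot = GR / (R − 1) = 14 / 7 = 2 dB.
Threshold = output − output overshoot = 5 − 2 = 3 dBV.

3 dBV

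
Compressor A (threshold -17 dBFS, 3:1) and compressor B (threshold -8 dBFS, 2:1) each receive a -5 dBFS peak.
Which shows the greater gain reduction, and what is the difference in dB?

A: overshoot 12 dB → output overshoot 4 dB → GR 8 dB.
B: overshoot 3 dB → output overshoot 1.5 dB → GR 1.5 dB.
Difference: 6.5 dB in favour of A.

A, by 6.5 dB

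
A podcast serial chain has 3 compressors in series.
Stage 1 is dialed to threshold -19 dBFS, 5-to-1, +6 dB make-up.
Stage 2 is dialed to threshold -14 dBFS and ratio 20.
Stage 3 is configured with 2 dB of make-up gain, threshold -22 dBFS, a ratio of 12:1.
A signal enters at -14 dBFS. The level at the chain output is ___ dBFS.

-19.325 dBFS

Stage 1: overshoot 5 dB → 5/5 = 1 dB → -18 dBFS; +6 dB make-up → -12 dBFS.
Stage 2: 2 dB above -14 dBFS, reduced 20:1 to 0.1 dB above → -13.9 dBFS.
Stage 3: overshoot 8.1 dB → 8.1/12 = 0.675 dB → -21.325 dBFS; +2 dB make-up → -19.325 dBFS.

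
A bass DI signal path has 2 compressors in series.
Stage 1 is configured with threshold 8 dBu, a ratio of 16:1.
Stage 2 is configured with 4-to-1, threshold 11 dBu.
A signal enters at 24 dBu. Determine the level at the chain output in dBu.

9 dBu

Stage 1: 24 dBu is 16 dB over 8 dBu; at 16:1 that becomes 1 dB over, giving 9 dBu.
Stage 2: 9 dBu ≤ 11 dBu, so stage 2 doesn't engage; output 9 dBu.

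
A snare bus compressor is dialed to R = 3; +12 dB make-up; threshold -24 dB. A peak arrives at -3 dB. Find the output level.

The input is 21 dB above the -24 dB threshold.
3:1 compression reduces that to 21/3 = 7 dB over.
So the level is -24 + 7 = -17 dB; make-up adds 12 dB, giving -5 dB.

-5 dB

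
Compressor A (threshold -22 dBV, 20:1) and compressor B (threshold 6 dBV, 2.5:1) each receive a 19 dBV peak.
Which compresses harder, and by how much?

A: GR = 41 − 41/20 = 38.95 dB.
B: GR = 13 − 13/2.5 = 7.8 dB.
A reduces 31.15 dB more.

A, by 31.15 dB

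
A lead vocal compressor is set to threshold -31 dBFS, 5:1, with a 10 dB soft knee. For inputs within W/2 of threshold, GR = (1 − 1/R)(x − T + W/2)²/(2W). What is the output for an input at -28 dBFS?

x − T + W/2 = -28 − (-31) + 5 = 8.
GR = (1 − 1/5) × 8² / 20 = 0.8 × 64 / 20 = 2.56 dB.
Output = -28 − 2.56 = -30.56 dBFS.

-30.56 dBFS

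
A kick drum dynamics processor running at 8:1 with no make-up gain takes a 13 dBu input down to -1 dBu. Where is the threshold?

-3 dBu

Gain reduction = 13 − (-1) = 14 dB; output overshoot = GR / (R − 1) = 14 / 7 = 2 dB.
Threshold = output − output overshoot = -1 − 2 = -3 dBu.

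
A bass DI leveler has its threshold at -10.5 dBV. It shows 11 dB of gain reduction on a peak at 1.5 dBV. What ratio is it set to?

12:1

Input overshoot = 1.5 − (-10.5) = 12 dB.
Output overshoot = 12 − 11 = 1 dB.
Ratio = input overshoot / output overshoot = 12 / 1 = 12.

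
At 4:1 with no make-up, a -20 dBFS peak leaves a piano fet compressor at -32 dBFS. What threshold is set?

Input is 16 dB above T (since output overshoot × R = input overshoot: (-32 − T)·4 = -20 − T gives T = -36 dBFS).
Check: -36 + (-20 − (-36))/4 = -36 + 4 = -32 dBFS. ✓

-36 dBFS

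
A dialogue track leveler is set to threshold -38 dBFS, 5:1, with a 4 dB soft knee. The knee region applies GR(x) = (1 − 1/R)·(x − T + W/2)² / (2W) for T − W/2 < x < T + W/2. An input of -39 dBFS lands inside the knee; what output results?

-39.1 dBFS

x − T + W/2 = -39 − (-38) + 2 = 1.
GR = (1 − 1/5) × 1² / 8 = 0.8 × 1 / 8 = 0.1 dB.
Output = -39 − 0.1 = -39.1 dBFS.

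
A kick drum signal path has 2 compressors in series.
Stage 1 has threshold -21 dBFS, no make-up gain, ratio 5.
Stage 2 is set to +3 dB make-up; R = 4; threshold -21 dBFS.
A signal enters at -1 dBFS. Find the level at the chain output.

-17 dBFS

Stage 1: -1 dBFS is 20 dB over -21 dBFS; at 5:1 that becomes 4 dB over, giving -17 dBFS.
Stage 2: 4 dB above -21 dBFS, reduced 4:1 to 1 dB above → -20 dBFS; +3 dB make-up → -17 dBFS.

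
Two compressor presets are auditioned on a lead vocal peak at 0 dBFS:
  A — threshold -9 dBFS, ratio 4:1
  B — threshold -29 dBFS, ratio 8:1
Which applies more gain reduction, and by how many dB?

A: GR = 9 − 9/4 = 6.75 dB.
B: GR = 29 − 29/8 = 25.375 dB.
Difference: 18.625 dB in favour of B.

B, by 18.625 dB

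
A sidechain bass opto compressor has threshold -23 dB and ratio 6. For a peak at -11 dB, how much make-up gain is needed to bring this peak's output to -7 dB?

14 dB

The peak compresses to -23 + 12/6 = -21 dB.
To reach -7 dB requires -7 − (-21) = 14 dB of make-up.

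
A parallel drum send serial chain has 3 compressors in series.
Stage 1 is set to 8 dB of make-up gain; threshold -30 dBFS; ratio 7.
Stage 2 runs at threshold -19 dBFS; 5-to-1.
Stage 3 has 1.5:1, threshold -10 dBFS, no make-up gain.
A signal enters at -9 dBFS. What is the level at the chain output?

-19 dBFS

Stage 1: overshoot 21 dB → 21/7 = 3 dB → -27 dBFS; +8 dB make-up → -19 dBFS.
Stage 2: -19 dBFS is at or below the -19 dBFS threshold — no compression; output -19 dBFS.
Stage 3: -19 dBFS ≤ -10 dBFS, so stage 3 doesn't engage; output -19 dBFS.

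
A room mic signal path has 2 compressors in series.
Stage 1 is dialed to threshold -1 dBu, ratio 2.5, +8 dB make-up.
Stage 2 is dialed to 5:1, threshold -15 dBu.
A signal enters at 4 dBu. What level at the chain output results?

Stage 1: 5 dB above -1 dBu, reduced 2.5:1 to 2 dB above → 1 dBu; +8 dB make-up → 9 dBu.
Stage 2: overshoot 24 dB → 24/5 = 4.8 dB → -10.2 dBu.

-10.2 dBu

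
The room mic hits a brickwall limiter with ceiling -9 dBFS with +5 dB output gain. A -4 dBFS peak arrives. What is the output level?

-4 dBFS

A brickwall limiter is an ∞:1 compressor: any input above the ceiling is clamped to -9 dBFS.
Output gain then adds 5 dB: -9 + 5 = -4 dBFS.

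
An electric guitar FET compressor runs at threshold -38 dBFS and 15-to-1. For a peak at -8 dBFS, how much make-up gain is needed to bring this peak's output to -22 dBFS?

14 dB

The peak compresses to -38 + 30/15 = -36 dBFS.
To reach -22 dBFS requires -22 − (-36) = 14 dB of make-up.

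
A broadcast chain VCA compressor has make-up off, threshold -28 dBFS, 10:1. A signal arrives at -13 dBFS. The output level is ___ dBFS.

-26.5 dBFS

Overshoot: -13 − (-28) = 15 dB.
The 15 dB excess becomes 1.5 dB after 10:1 reduction.
Output = -28 + 1.5 = -26.5 dBFS.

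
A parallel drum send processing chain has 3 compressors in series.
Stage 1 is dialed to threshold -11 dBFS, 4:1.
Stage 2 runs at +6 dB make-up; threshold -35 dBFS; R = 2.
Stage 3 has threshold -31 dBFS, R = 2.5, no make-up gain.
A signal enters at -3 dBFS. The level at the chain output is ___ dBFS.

-25 dBFS

Stage 1: -3 dBFS is 8 dB over -11 dBFS; at 4:1 that becomes 2 dB over, giving -9 dBFS.
Stage 2: -9 dBFS is 26 dB over -35 dBFS; at 2:1 that becomes 13 dB over, giving -22 dBFS; +6 dB make-up → -16 dBFS.
Stage 3: 15 dB above -31 dBFS, reduced 2.5:1 to 6 dB above → -25 dBFS.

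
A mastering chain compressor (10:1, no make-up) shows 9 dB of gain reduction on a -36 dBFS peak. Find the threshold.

-46 dBFS

Let T be the threshold. Output overshoot = (input overshoot)/R, so -45 − T = (-36 − T)/10.
10·(-45 − T) = -36 − T → 9·T = -450 − (-36) = -414.
T = -414/9 = -46 dBFS.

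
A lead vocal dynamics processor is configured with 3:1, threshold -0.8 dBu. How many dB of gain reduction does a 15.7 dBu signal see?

Overshoot = 15.7 − (-0.8) = 16.5 dB.
A 3:1 ratio leaves 5.5 dB of that excess.
So the signal is attenuated by 16.5 − 5.5 = 11 dB.

11 dB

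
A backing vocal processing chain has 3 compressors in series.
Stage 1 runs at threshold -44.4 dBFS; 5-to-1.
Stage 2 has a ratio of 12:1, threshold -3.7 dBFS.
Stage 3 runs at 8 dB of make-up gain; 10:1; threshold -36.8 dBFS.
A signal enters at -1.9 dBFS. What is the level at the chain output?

Stage 1: overshoot 42.5 dB → 42.5/5 = 8.5 dB → -35.9 dBFS.
Stage 2: -35.9 dBFS is at or below the -3.7 dBFS threshold — no compression; output -35.9 dBFS.
Stage 3: -35.9 dBFS is 0.9 dB over -36.8 dBFS; at 10:1 that becomes 0.09 dB over, giving -36.71 dBFS; +8 dB make-up → -28.71 dBFS.

-28.71 dBFS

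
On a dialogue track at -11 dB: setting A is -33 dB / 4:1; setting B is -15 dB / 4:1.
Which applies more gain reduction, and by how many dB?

A, by 13.5 dB

A: GR = 22 − 22/4 = 16.5 dB.
B: GR = 4 − 4/4 = 3 dB.
A reduces 13.5 dB more.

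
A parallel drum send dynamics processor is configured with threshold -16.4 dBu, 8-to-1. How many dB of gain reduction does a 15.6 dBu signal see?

The signal is 32 dB above threshold.
After 8:1 compression the overshoot becomes 32/8 = 4 dB.
GR = overshoot in − overshoot out = 32 − 4 = 28 dB.

28 dB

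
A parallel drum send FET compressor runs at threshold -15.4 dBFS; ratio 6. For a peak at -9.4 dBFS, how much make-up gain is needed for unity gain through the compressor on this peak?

The peak compresses to -15.4 + 6/6 = -14.4 dBFS.
To reach -9.4 dBFS requires -9.4 − (-14.4) = 5 dB of make-up.

5 dB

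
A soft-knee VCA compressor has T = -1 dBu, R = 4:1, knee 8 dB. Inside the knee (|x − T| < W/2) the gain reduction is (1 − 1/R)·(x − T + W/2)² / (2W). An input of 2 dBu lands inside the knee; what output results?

-0.296875 dBu

x − T + W/2 = 2 − (-1) + 4 = 7.
GR = (1 − 1/4) × 7² / 16 = 0.75 × 49 / 16 = 2.296875 dB.
Output = 2 − 2.296875 = -0.296875 dBu.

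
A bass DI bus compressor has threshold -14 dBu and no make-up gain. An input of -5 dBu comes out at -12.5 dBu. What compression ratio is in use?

6:1

Input overshoot = -5 − (-14) = 9 dB; output overshoot = -12.5 − (-14) = 1.5 dB.
Ratio = 9 / 1.5 = 6.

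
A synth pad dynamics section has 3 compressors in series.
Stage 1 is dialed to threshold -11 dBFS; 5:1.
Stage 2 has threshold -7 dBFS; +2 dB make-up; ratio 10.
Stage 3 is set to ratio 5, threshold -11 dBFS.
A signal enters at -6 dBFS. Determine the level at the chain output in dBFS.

-10.4 dBFS

Stage 1: 5 dB above -11 dBFS, reduced 5:1 to 1 dB above → -10 dBFS.
Stage 2: -10 dBFS ≤ -7 dBFS, so stage 2 doesn't engage; make-up brings it to -8 dBFS.
Stage 3: overshoot 3 dB → 3/5 = 0.6 dB → -10.4 dBFS.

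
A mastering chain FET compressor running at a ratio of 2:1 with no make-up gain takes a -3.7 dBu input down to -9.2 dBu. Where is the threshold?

-14.7 dBu

Let T be the threshold. Output overshoot = (input overshoot)/R, so -9.2 − T = (-3.7 − T)/2.
2·(-9.2 − T) = -3.7 − T → 1·T = -18.4 − (-3.7) = -14.7.
T = -14.7/1 = -14.7 dBu.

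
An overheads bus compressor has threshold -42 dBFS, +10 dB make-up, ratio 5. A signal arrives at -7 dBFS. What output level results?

The input is 35 dB above the -42 dBFS threshold.
5:1 compression reduces that to 35/5 = 7 dB over.
That puts the output at -35 dBFS; make-up adds 10 dB, giving -25 dBFS.

-25 dBFS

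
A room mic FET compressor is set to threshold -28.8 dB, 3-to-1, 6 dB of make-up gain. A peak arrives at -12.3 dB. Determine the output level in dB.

-17.3 dB

Overshoot: -12.3 − (-28.8) = 16.5 dB.
3:1 compression reduces that to 16.5/3 = 5.5 dB over.
So the level is -28.8 + 5.5 = -23.3 dB; make-up adds 6 dB, giving -17.3 dB.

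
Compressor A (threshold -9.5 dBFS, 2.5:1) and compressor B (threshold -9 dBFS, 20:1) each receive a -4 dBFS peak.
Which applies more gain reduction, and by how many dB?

B, by 1.45 dB

A: overshoot 5.5 dB → output overshoot 2.2 dB → GR 3.3 dB.
B: overshoot 5 dB → output overshoot 0.25 dB → GR 4.75 dB.
Difference: 1.45 dB in favour of B.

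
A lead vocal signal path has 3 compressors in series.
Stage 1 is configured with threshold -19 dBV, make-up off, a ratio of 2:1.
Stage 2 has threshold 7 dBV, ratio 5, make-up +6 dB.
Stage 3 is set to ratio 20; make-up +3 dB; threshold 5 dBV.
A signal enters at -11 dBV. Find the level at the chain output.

Stage 1: 8 dB above -19 dBV, reduced 2:1 to 4 dB above → -15 dBV.
Stage 2: below threshold (-15 ≤ 7); passes unchanged; make-up brings it to -9 dBV.
Stage 3: -9 dBV is at or below the 5 dBV threshold — no compression; make-up brings it to -6 dBV.

-6 dBV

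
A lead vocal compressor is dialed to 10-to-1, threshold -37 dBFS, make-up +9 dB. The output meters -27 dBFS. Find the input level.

Stripping the +9 dB make-up gives -36 dBFS at the gain stage.
Post-compression overshoot = -36 − (-37) = 1 dB.
Input overshoot = R × output overshoot = 10 dB → input = -37 + 10 = -27 dBFS.

-27 dBFS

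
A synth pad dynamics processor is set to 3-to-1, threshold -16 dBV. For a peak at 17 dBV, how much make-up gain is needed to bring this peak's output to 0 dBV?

Without make-up, output = threshold + overshoot/3 = -16 + 11 = -5 dBV.
Gap to target: 5 dB.

5 dB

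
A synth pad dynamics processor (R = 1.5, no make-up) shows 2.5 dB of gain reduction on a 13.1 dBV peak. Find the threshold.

5.6 dBV

Input is 7.5 dB above T (since output overshoot × R = input overshoot: (10.6 − T)·1.5 = 13.1 − T gives T = 5.6 dBV).
Check: 5.6 + (13.1 − 5.6)/1.5 = 5.6 + 5 = 10.6 dBV. ✓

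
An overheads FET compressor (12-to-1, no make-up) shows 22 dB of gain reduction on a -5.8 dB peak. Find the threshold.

-29.8 dB

Gain reduction = -5.8 − (-27.8) = 22 dB; output overshoot = GR / (R − 1) = 22 / 11 = 2 dB.
Threshold = output − output overshoot = -27.8 − 2 = -29.8 dB.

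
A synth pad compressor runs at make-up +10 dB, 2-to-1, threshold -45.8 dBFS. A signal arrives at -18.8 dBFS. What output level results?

-18.8 dBFS sits 27 dB over threshold.
At 2:1 the overshoot is divided by 2, leaving 13.5 dB above threshold.
So the level is -45.8 + 13.5 = -32.3 dBFS; make-up adds 10 dB, giving -22.3 dBFS.

-22.3 dBFS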